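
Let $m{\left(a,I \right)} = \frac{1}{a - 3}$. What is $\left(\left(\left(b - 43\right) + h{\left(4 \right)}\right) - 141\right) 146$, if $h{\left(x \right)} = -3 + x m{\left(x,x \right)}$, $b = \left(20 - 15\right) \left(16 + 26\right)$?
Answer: $3942$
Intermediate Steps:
$m{\left(a,I \right)} = \frac{1}{-3 + a}$
$b = 210$ ($b = 5 \cdot 42 = 210$)
$h{\left(x \right)} = -3 + \frac{x}{-3 + x}$
$\left(\left(\left(b - 43\right) + h{\left(4 \right)}\right) - 141\right) 146 = \left(\left(\left(210 - 43\right) + \frac{9 - 8}{-3 + 4}\right) - 141\right) 146 = \left(\left(167 + \frac{9 - 8}{1}\right) - 141\right) 146 = \left(\left(167 + 1 \cdot 1\right) - 141\right) 146 = \left(\left(167 + 1\right) - 141\right) 146 = \left(168 - 141\right) 146 = 27 \cdot 146 = 3942$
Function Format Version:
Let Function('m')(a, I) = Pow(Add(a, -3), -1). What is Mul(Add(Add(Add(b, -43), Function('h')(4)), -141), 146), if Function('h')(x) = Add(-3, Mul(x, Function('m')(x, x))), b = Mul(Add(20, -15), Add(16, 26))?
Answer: 3942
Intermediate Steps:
Function('m')(a, I) = Pow(Add(-3, a), -1)
b = 210 (b = Mul(5, 42) = 210)
Function('h')(x) = Add(-3, Mul(x, Pow(Add(-3, x), -1)))
Mul(Add(Add(Add(b, -43), Function('h')(4)), -141), 146) = Mul(Add(Add(Add(210, -43), Mul(Pow(Add(-3, 4), -1), Add(9, Mul(-2, 4)))), -141), 146) = Mul(Add(Add(167, Mul(Pow(1, -1), Add(9, -8))), -141), 146) = Mul(Add(Add(167, Mul(1, 1)), -141), 146) = Mul(Add(Add(167, 1), -141), 146) = Mul(Add(168, -141), 146) = Mul(27, 146) = 3942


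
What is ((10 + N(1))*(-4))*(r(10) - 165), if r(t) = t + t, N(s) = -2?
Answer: 4640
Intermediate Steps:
r(t) = 2*t
((10 + N(1))*(-4))*(r(10) - 165) = ((10 - 2)*(-4))*(2*10 - 165) = (8*(-4))*(20 - 165) = -32*(-145) = 4640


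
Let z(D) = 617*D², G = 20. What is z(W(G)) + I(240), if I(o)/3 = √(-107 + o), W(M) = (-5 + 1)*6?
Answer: 355392 + 3*√133 ≈ 3.5543e+5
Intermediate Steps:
W(M) = -24 (W(M) = -4*6 = -24)
I(o) = 3*√(-107 + o)
z(W(G)) + I(240) = 617*(-24)² + 3*√(-107 + 240) = 617*576 + 3*√133 = 355392 + 3*√133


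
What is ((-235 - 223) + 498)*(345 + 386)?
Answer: 29240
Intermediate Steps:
((-235 - 223) + 498)*(345 + 386) = (-458 + 498)*731 = 40*731 = 29240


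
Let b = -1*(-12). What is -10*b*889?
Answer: -106680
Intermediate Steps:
b = 12
-10*b*889 = -10*12*889 = -120*889 = -106680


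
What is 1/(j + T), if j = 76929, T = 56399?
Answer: 1/133328 ≈ 7.5003e-6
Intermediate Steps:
1/(j + T) = 1/(76929 + 56399) = 1/133328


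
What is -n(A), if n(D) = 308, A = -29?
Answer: -308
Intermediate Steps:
-n(A) = -1*308 = -308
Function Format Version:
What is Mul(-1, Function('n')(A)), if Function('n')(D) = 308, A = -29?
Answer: -308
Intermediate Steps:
Mul(-1, Function('n')(A)) = Mul(-1, 308) = -308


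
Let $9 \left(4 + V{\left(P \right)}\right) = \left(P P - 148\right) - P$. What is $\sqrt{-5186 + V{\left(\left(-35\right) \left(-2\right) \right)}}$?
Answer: $\frac{2 i \sqrt{10507}}{3} \approx 68.336 i$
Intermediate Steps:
$V{\left(P \right)} = - \frac{184}{9} - \frac{P}{9} + \frac{P^{2}}{9}$ ($V{\left(P \right)} = -4 + \frac{\left(P P - 148\right) - P}{9} = -4 + \frac{\left(P^{2} - 148\right) - P}{9} = -4 + \frac{\left(-148 + P^{2}\right) - P}{9} = -4 + \frac{-148 + P^{2} - P}{9} = -4 - \left(\frac{148}{9} - \frac{P^{2}}{9} + \frac{P}{9}\right) = - \frac{184}{9} - \frac{P}{9} + \frac{P^{2}}{9}$)
$\sqrt{-5186 + V{\left(\left(-35\right) \left(-2\right) \right)}} = \sqrt{-5186 - \left(\frac{184}{9} - \frac{4900}{9} + \frac{1}{9} \left(-35\right) \left(-2\right)\right)} = \sqrt{-5186 - \left(\frac{254}{9} - \frac{4900}{9}\right)} = \sqrt{-5186 - - \frac{4646}{9}} = \sqrt{-5186 + \frac{4646}{9}} = \sqrt{- \frac{42028}{9}} = \frac{2 i \sqrt{10507}}{3}$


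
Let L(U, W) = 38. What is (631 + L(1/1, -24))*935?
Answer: 625515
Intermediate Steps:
(631 + L(1/1, -24))*935 = (631 + 38)*935 = 669*935 = 625515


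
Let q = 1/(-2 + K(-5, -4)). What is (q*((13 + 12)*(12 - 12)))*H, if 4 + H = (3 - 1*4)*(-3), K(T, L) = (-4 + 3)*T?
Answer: 0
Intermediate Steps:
K(T, L) = -T
H = -1 (H = -4 + (3 - 1*4)*(-3) = -4 + (3 - 4)*(-3) = -4 - 1*(-3) = -4 + 3 = -1)
q = ⅓ (q = 1/(-2 - 1*(-5)) = 1/(-2 + 5) = 1/3 = ⅓ ≈ 0.33333)
(q*((13 + 12)*(12 - 12)))*H = (((13 + 12)*(12 - 12))/3)*(-1) = ((25*0)/3)*(-1) = ((⅓)*0)*(-1) = 0*(-1) = 0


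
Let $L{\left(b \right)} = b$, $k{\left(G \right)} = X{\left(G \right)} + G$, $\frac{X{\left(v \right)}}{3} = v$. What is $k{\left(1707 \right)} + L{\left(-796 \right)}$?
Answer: $6032$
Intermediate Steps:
$X{\left(v \right)} = 3 v$
$k{\left(G \right)} = 4 G$ ($k{\left(G \right)} = 3 G + G = 4 G$)
$k{\left(1707 \right)} + L{\left(-796 \right)} = 4 \cdot 1707 - 796 = 6828 - 796 = 6032$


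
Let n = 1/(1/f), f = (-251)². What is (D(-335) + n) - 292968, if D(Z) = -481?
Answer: -230448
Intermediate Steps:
f = 63001
n = 63001 (n = 1/(1/63001) = 63001)
(D(-335) + n) - 292968 = (-481 + 63001) - 292968 = 62520 - 292968 = -230448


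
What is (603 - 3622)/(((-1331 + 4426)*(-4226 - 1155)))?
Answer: 3019/16654195 ≈ 0.00018128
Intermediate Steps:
(603 - 3622)/(((-1331 + 4426)*(-4226 - 1155))) = -3019/(3095*(-5381)) = -3019/(-16654195) = -3019*(-1/16654195) = 3019/16654195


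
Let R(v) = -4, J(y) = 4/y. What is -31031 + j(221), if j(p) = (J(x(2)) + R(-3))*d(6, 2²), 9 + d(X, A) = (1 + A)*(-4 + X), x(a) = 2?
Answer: -31033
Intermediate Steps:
d(X, A) = -9 + (1 + A)*(-4 + X)
j(p) = -2 (j(p) = (4/2 - 4)*(-13 + 6 - 4*2² + 2²*6) = (4*(½) - 4)*(-13 + 6 - 4*4 + 4*6) = (2 - 4)*(-13 + 6 - 16 + 24) = -2*1 = -2)
-31031 + j(221) = -31031 - 2 = -31033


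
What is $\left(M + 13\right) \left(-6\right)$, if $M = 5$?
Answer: $-108$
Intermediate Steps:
$\left(M + 13\right) \left(-6\right) = \left(5 + 13\right) \left(-6\right) = 18 \left(-6\right) = -108$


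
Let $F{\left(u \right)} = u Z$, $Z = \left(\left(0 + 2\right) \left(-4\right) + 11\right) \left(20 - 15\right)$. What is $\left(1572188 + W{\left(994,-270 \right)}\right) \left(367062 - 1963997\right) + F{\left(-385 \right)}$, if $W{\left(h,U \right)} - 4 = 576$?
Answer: $-2511608271855$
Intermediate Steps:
$W{\left(h,U \right)} = 580$ ($W{\left(h,U \right)} = 4 + 576 = 580$)
$Z = 15$ ($Z = \left(2 \left(-4\right) + 11\right) 5 = \left(-8 + 11\right) 5 = 3 \cdot 5 = 15$)
$F{\left(u \right)} = 15 u$ ($F{\left(u \right)} = u 15 = 15 u$)
$\left(1572188 + W{\left(994,-270 \right)}\right) \left(367062 - 1963997\right) + F{\left(-385 \right)} = \left(1572188 + 580\right) \left(367062 - 1963997\right) + 15 \left(-385\right) = 1572768 \left(-1596935\right) - 5775 = -2511608266080 - 5775 = -2511608271855$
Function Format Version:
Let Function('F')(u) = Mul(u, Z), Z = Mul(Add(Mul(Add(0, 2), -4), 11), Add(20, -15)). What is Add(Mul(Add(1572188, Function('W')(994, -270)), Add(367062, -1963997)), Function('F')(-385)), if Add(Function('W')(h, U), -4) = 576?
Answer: -2511608271855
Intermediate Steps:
Function('W')(h, U) = 580 (Function('W')(h, U) = Add(4, 576) = 580)
Z = 15 (Z = Mul(Add(Mul(2, -4), 11), 5) = Mul(Add(-8, 11), 5) = Mul(3, 5) = 15)
Function('F')(u) = Mul(15, u) (Function('F')(u) = Mul(u, 15) = Mul(15, u))
Add(Mul(Add(1572188, Function('W')(994, -270)), Add(367062, -1963997)), Function('F')(-385)) = Add(Mul(Add(1572188, 580), Add(367062, -1963997)), Mul(15, -385)) = Add(Mul(1572768, -1596935), -5775) = Add(-2511608266080, -5775) = -2511608271855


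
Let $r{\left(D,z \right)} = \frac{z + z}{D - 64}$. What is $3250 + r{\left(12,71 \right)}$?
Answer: $\frac{84429}{26} \approx 3247.3$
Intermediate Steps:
$r{\left(D,z \right)} = \frac{2 z}{-64 + D}$
$3250 + r{\left(12,71 \right)} = 3250 + 2 \cdot 71 \frac{1}{-64 + 12} = 3250 + 2 \cdot 71 \frac{1}{-52} = 3250 + 2 \cdot 71 \left(- \frac{1}{52}\right) = 3250 - \frac{71}{26} = \frac{84429}{26}$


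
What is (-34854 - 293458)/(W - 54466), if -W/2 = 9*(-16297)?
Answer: -41039/29860 ≈ -1.3744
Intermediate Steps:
W = 293346 (W = -18*(-16297) = -2*(-146673) = 293346)
(-34854 - 293458)/(W - 54466) = (-34854 - 293458)/(293346 - 54466) = -328312/238880 = -328312*1/238880 = -41039/29860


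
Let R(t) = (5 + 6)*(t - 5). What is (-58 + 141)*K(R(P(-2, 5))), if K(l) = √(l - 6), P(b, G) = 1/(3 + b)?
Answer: 415*I*√2 ≈ 586.9*I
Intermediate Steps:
R(t) = -55 + 11*t (R(t) = 11*(-5 + t) = -55 + 11*t)
K(l) = √(-6 + l)
(-58 + 141)*K(R(P(-2, 5))) = (-58 + 141)*√(-6 + (-55 + 11/(3 - 2))) = 83*√(-6 + (-55 + 11/1)) = 83*√(-6 + (-55 + 11*1)) = 83*√(-6 + (-55 + 11)) = 83*√(-6 - 44) = 83*√(-50) = 83*(5*I*√2) = 415*I*√2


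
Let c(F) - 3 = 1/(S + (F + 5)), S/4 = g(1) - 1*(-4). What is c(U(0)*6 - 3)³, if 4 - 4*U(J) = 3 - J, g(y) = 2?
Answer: 4657463/166375 ≈ 27.994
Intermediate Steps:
U(J) = ¼ + J/4 (U(J) = 1 - (3 - J)/4 = 1 + (-¾ + J/4) = ¼ + J/4)
S = 24 (S = 4*(2 - 1*(-4)) = 4*(2 + 4) = 4*6 = 24)
c(F) = 3 + 1/(29 + F) (c(F) = 3 + 1/(24 + (F + 5)) = 3 + 1/(24 + (5 + F)) = 3 + 1/(29 + F))
c(U(0)*6 - 3)³ = ((88 + 3*((¼ + (¼)*0)*6 - 3))/(29 + ((¼ + (¼)*0)*6 - 3)))³ = ((88 + 3*((¼ + 0)*6 - 3))/(29 + ((¼ + 0)*6 - 3)))³ = ((88 + 3*((¼)*6 - 3))/(29 + ((¼)*6 - 3)))³ = ((88 + 3*(3/2 - 3))/(29 + (3/2 - 3)))³ = ((88 + 3*(-3/2))/(29 - 3/2))³ = ((88 - 9/2)/(55/2))³ = ((2/55)*(167/2))³ = (167/55)³ = 4657463/166375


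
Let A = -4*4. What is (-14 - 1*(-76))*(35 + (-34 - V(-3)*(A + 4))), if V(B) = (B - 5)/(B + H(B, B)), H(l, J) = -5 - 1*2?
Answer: 3286/5 ≈ 657.20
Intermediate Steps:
H(l, J) = -7 (H(l, J) = -5 - 2 = -7)
V(B) = (-5 + B)/(-7 + B) (V(B) = (B - 5)/(B - 7) = (-5 + B)/(-7 + B))
A = -16
(-14 - 1*(-76))*(35 + (-34 - V(-3)*(A + 4))) = (-14 - 1*(-76))*(35 + (-34 - (-5 - 3)/(-7 - 3)*(-16 + 4))) = (-14 + 76)*(35 + (-34 - -8/(-10)*(-12))) = 62*(35 + (-34 - (-⅒*(-8))*(-12))) = 62*(35 + (-34 - 4*(-12)/5)) = 62*(35 + (-34 - 1*(-48/5))) = 62*(35 + (-34 + 48/5)) = 62*(35 - 122/5) = 62*(53/5) = 3286/5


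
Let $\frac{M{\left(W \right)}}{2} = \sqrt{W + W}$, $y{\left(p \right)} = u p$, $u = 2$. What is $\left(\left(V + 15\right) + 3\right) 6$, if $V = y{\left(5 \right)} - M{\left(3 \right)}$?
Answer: $168 - 12 \sqrt{6} \approx 138.61$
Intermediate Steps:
$y{\left(p \right)} = 2 p$
$M{\left(W \right)} = 2 \sqrt{2} \sqrt{W}$ ($M{\left(W \right)} = 2 \sqrt{W + W} = 2 \sqrt{2 W} = 2 \sqrt{2} \sqrt{W}$)
$V = 10 - 2 \sqrt{6}$ ($V = 2 \cdot 5 - 2 \sqrt{2} \sqrt{3} = 10 - 2 \sqrt{6} \approx 5.101$)
$\left(\left(V + 15\right) + 3\right) 6 = \left(\left(\left(10 - 2 \sqrt{6}\right) + 15\right) + 3\right) 6 = \left(\left(25 - 2 \sqrt{6}\right) + 3\right) 6 = \left(28 - 2 \sqrt{6}\right) 6 = 168 - 12 \sqrt{6}$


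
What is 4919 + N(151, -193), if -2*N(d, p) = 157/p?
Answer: 1898891/386 ≈ 4919.4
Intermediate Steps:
N(d, p) = -157/(2*p)
4919 + N(151, -193) = 4919 - 157/2/(-193) = 4919 - 157/2*(-1/193) = 4919 + 157/386 = 1898891/386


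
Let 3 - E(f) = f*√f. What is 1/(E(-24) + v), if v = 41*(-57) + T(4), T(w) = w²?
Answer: -1159/2693474 - 12*I*√6/1346737 ≈ -0.0004303 - 2.1826e-5*I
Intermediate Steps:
E(f) = 3 - f^(3/2) (E(f) = 3 - f*√f = 3 - f^(3/2))
v = -2321 (v = 41*(-57) + 4² = -2337 + 16 = -2321)
1/(E(-24) + v) = 1/((3 - (-24)^(3/2)) - 2321) = 1/((3 - (-48)*I*√6) - 2321) = 1/((3 + 48*I*√6) - 2321) = 1/(-2318 + 48*I*√6)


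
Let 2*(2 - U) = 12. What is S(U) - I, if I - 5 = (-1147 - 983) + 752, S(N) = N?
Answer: 1369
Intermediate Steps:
U = -4 (U = 2 - 1/2*12 = 2 - 6 = -4)
I = -1373 (I = 5 + ((-1147 - 983) + 752) = 5 + (-2130 + 752) = 5 - 1378 = -1373)
S(U) - I = -4 - 1*(-1373) = -4 + 1373 = 1369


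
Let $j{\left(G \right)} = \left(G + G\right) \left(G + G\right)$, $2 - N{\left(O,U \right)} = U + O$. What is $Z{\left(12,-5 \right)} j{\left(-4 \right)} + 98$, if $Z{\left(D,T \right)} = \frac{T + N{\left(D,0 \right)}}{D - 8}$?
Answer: $-142$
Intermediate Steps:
$N{\left(O,U \right)} = 2 - O - U$ ($N{\left(O,U \right)} = 2 - \left(U + O\right) = 2 - \left(O + U\right) = 2 - O - U$)
$j{\left(G \right)} = 4 G^{2}$ ($j{\left(G \right)} = 2 G 2 G = 4 G^{2}$)
$Z{\left(D,T \right)} = \frac{2 + T - D}{-8 + D}$ ($Z{\left(D,T \right)} = \frac{T - \left(-2 + D\right)}{D - 8} = \frac{T + \left(2 - D + 0\right)}{-8 + D} = \frac{T - \left(-2 + D\right)}{-8 + D} = \frac{2 + T - D}{-8 + D}$)
$Z{\left(12,-5 \right)} j{\left(-4 \right)} + 98 = \frac{2 - 5 - 12}{-8 + 12} \cdot 4 \left(-4\right)^{2} + 98 = \frac{2 - 5 - 12}{4} \cdot 4 \cdot 16 + 98 = \frac{1}{4} \left(-15\right) 64 + 98 = \left(- \frac{15}{4}\right) 64 + 98 = -240 + 98 = -142$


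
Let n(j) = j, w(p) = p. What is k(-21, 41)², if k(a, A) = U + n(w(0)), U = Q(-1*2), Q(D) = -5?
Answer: 25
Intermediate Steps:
U = -5
k(a, A) = -5 (k(a, A) = -5 + 0 = -5)
k(-21, 41)² = (-5)² = 25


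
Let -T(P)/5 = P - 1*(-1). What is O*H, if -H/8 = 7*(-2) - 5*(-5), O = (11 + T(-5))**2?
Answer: -84568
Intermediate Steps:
T(P) = -5 - 5*P (T(P) = -5*(P - 1*(-1)) = -5*(P + 1) = -5*(1 + P) = -5 - 5*P)
O = 961 (O = (11 + (-5 - 5*(-5)))**2 = (11 + (-5 + 25))**2 = (11 + 20)**2 = 31**2 = 961)
H = -88 (H = -8*(7*(-2) - 5*(-5)) = -8*(-14 + 25) = -8*11 = -88)
O*H = 961*(-88) = -84568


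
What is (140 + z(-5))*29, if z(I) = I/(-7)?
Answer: 28565/7 ≈ 4080.7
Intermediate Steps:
z(I) = -I/7 (z(I) = I*(-1/7) = -I/7)
(140 + z(-5))*29 = (140 - 1/7*(-5))*29 = (140 + 5/7)*29 = (985/7)*29 = 28565/7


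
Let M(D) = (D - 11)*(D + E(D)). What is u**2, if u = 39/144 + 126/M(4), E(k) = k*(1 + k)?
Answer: 529/2304 ≈ 0.22960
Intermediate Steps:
M(D) = (-11 + D)*(D + D*(1 + D)) (M(D) = (D - 11)*(D + D*(1 + D)) = (-11 + D)*(D + D*(1 + D)))
u = -23/48 (u = 39/144 + 126/((4*(-22 + 4**2 - 9*4))) = 39*(1/144) + 126/((4*(-22 + 16 - 36))) = 13/48 + 126/((4*(-42))) = 13/48 + 126/(-168) = 13/48 + 126*(-1/168) = 13/48 - 3/4 = -23/48 ≈ -0.47917)
u**2 = (-23/48)**2 = 529/2304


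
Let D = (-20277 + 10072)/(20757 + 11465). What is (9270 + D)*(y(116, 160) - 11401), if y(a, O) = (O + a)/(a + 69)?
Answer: -125981050506223/1192214 ≈ -1.0567e+8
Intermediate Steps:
y(a, O) = (O + a)/(69 + a)
D = -10205/32222 ≈ -0.31671
(9270 + D)*(y(116, 160) - 11401) = (9270 - 10205/32222)*((160 + 116)/(69 + 116) - 11401) = 298687735*(276/185 - 11401)/32222 = (298687735/32222)*(-2108909/185) = -125981050506223/1192214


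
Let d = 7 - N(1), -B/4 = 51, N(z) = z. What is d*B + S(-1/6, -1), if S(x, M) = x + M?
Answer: -7351/6 ≈ -1225.2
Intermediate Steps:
B = -204 (B = -4*51 = -204)
S(x, M) = M + x
d = 6 (d = 7 - 1*1 = 7 - 1 = 6)
d*B + S(-1/6, -1) = 6*(-204) + (-1 - 1/6) = -1224 + (-1 - 1*⅙) = -1224 + (-1 - ⅙) = -1224 - 7/6 = -7351/6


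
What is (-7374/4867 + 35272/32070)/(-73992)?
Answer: 16203839/2887254595620 ≈ 5.6122e-6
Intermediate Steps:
(-7374/4867 + 35272/32070)/(-73992) = (-7374*1/4867 + 35272*(1/32070))*(-1/73992) = (-7374/4867 + 17636/16035)*(-1/73992) = -32407678/78042345*(-1/73992) = 16203839/2887254595620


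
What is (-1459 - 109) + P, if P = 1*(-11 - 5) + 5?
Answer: -1579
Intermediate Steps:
P = -11 (P = 1*(-16) + 5 = -16 + 5 = -11)
(-1459 - 109) + P = (-1459 - 109) - 11 = -1568 - 11 = -1579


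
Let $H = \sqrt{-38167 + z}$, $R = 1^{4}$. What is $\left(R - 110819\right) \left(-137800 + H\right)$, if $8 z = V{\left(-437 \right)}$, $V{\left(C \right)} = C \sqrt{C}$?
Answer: $15270720400 - \frac{55409 \sqrt{-610672 - 874 i \sqrt{437}}}{2} \approx 1.527 \cdot 10^{10} + 2.1652 \cdot 10^{7} i$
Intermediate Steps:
$V{\left(C \right)} = C^{\frac{3}{2}}$
$z = - \frac{437 i \sqrt{437}}{8}$ ($z = \frac{\left(-437\right)^{\frac{3}{2}}}{8} = \frac{\left(-437\right) i \sqrt{437}}{8} = - \frac{437 i \sqrt{437}}{8} \approx - 1141.9 i$)
$R = 1$
$H = \sqrt{-38167 - \frac{437 i \sqrt{437}}{8}} \approx 2.922 - 195.39 i$
$\left(R - 110819\right) \left(-137800 + H\right) = \left(1 - 110819\right) \left(-137800 + \frac{\sqrt{-610672 - 874 i \sqrt{437}}}{4}\right) = - 110818 \left(-137800 + \frac{\sqrt{-610672 - 874 i \sqrt{437}}}{4}\right) = 15270720400 - \frac{55409 \sqrt{-610672 - 874 i \sqrt{437}}}{2}$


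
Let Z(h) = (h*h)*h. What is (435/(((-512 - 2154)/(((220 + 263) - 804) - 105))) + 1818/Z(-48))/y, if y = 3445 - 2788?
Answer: 569137687/5380798464 ≈ 0.10577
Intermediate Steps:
Z(h) = h³ (Z(h) = h²*h = h³)
y = 657
(435/(((-512 - 2154)/(((220 + 263) - 804) - 105))) + 1818/Z(-48))/y = (435/(((-512 - 2154)/(((220 + 263) - 804) - 105))) + 1818/((-48)³))/657 = (435/((-2666/((483 - 804) - 105))) + 1818/(-110592))*(1/657) = (435/((-2666/(-321 - 105))) + 1818*(-1/110592))*(1/657) = (435/((-2666/(-426))) - 101/6144)*(1/657) = (435/((-2666*(-1/426))) - 101/6144)*(1/657) = (435/(1333/213) - 101/6144)*(1/657) = (435*(213/1333) - 101/6144)*(1/657) = (92655/1333 - 101/6144)*(1/657) = (569137687/8189952)*(1/657) = 569137687/5380798464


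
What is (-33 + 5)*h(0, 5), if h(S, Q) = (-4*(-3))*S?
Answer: 0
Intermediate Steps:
h(S, Q) = 12*S
(-33 + 5)*h(0, 5) = (-33 + 5)*(12*0) = -28*0 = 0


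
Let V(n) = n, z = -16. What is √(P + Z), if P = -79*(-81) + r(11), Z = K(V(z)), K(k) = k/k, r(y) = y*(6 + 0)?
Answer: √6466 ≈ 80.411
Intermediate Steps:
r(y) = 6*y (r(y) = y*6 = 6*y)
K(k) = 1
Z = 1
P = 6465 (P = -79*(-81) + 6*11 = 6399 + 66 = 6465)
√(P + Z) = √(6465 + 1) = √6466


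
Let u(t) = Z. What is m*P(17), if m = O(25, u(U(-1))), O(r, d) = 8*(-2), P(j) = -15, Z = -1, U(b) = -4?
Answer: 240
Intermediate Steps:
u(t) = -1
O(r, d) = -16
m = -16
m*P(17) = -16*(-15) = 240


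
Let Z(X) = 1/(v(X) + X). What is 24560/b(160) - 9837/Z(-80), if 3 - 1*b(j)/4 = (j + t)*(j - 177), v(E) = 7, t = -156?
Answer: 50991311/71 ≈ 7.1819e+5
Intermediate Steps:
b(j) = 12 - 4*(-177 + j)*(-156 + j) (b(j) = 12 - 4*(j - 156)*(j - 177) = 12 - 4*(-156 + j)*(-177 + j) = 12 - 4*(-177 + j)*(-156 + j))
Z(X) = 1/(7 + X)
24560/b(160) - 9837/Z(-80) = 24560/(-110436 - 4*160**2 + 1332*160) - 9837/(1/(7 - 80)) = 24560/(-110436 - 4*25600 + 213120) - 9837/(1/(-73)) = 24560/(-110436 - 102400 + 213120) - 9837/(-1/73) = 24560/284 - 9837*(-73) = 24560*(1/284) + 718101 = 6140/71 + 718101 = 50991311/71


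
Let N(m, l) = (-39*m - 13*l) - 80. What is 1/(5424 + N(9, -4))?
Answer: 1/5045 ≈ 0.00019822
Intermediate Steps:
N(m, l) = -80 - 39*m - 13*l
1/(5424 + N(9, -4)) = 1/(5424 + (-80 - 39*9 - 13*(-4))) = 1/(5424 + (-80 - 351 + 52)) = 1/(5424 - 379) = 1/5045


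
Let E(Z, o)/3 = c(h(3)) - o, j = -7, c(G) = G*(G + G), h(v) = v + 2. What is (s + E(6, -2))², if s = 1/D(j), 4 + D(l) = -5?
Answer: 1968409/81 ≈ 24301.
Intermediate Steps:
h(v) = 2 + v
c(G) = 2*G² (c(G) = G*(2*G) = 2*G²)
D(l) = -9 (D(l) = -4 - 5 = -9)
E(Z, o) = 150 - 3*o (E(Z, o) = 3*(2*(2 + 3)² - o) = 3*(2*5² - o) = 3*(2*25 - o) = 3*(50 - o) = 150 - 3*o)
s = -⅑ (s = 1/(-9) = -⅑ ≈ -0.11111)
(s + E(6, -2))² = (-⅑ + (150 - 3*(-2)))² = (-⅑ + (150 + 6))² = (-⅑ + 156)² = (1403/9)² = 1968409/81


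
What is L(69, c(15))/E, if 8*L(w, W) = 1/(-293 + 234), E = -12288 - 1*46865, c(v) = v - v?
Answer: 1/27920216 ≈ 3.5816e-8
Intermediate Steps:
c(v) = 0
E = -59153 (E = -12288 - 46865 = -59153)
L(w, W) = -1/472 (L(w, W) = 1/(8*(-293 + 234)) = (⅛)/(-59) = (⅛)*(-1/59) = -1/472)
L(69, c(15))/E = -1/472/(-59153) = -1/472*(-1/59153) = 1/27920216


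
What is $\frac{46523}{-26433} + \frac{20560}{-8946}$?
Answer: $- \frac{53314291}{13137201} \approx -4.0583$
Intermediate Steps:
$\frac{46523}{-26433} + \frac{20560}{-8946} = 46523 \left(- \frac{1}{26433}\right) + 20560 \left(- \frac{1}{8946}\right) = - \frac{46523}{26433} - \frac{10280}{4473} = - \frac{53314291}{13137201}$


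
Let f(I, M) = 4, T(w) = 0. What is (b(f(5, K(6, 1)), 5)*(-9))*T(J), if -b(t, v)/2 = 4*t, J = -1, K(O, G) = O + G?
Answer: 0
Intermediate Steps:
K(O, G) = G + O
b(t, v) = -8*t
(b(f(5, K(6, 1)), 5)*(-9))*T(J) = (-8*4*(-9))*0 = -32*(-9)*0 = 288*0 = 0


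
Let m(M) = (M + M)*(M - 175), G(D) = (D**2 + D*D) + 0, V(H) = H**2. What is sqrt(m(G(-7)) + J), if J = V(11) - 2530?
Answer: I*sqrt(17501) ≈ 132.29*I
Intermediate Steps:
G(D) = 2*D**2 (G(D) = (D**2 + D**2) + 0 = 2*D**2 + 0 = 2*D**2)
m(M) = 2*M*(-175 + M) (m(M) = (2*M)*(-175 + M) = 2*M*(-175 + M))
J = -2409 (J = 11**2 - 2530 = 121 - 2530 = -2409)
sqrt(m(G(-7)) + J) = sqrt(2*(2*(-7)**2)*(-175 + 2*(-7)**2) - 2409) = sqrt(2*(2*49)*(-175 + 2*49) - 2409) = sqrt(2*98*(-175 + 98) - 2409) = sqrt(2*98*(-77) - 2409) = sqrt(-15092 - 2409) = sqrt(-17501) = I*sqrt(17501)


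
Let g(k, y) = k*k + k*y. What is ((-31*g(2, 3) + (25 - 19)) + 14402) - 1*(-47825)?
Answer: 61923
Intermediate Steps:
g(k, y) = k² + k*y
((-31*g(2, 3) + (25 - 19)) + 14402) - 1*(-47825) = ((-62*(2 + 3) + (25 - 19)) + 14402) - 1*(-47825) = ((-62*5 + 6) + 14402) + 47825 = ((-31*10 + 6) + 14402) + 47825 = ((-310 + 6) + 14402) + 47825 = (-304 + 14402) + 47825 = 14098 + 47825 = 61923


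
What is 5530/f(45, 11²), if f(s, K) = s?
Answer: 1106/9 ≈ 122.89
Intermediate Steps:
5530/f(45, 11²) = 5530/45 = 5530*(1/45) = 1106/9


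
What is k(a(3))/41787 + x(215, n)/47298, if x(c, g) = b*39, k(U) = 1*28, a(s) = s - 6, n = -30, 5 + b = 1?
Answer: -865738/329406921 ≈ -0.0026282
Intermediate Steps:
b = -4 (b = -5 + 1 = -4)
a(s) = -6 + s
k(U) = 28
x(c, g) = -156 (x(c, g) = -4*39 = -156)
k(a(3))/41787 + x(215, n)/47298 = 28/41787 - 156/47298 = 28*(1/41787) - 156*1/47298 = 28/41787 - 26/7883 = -865738/329406921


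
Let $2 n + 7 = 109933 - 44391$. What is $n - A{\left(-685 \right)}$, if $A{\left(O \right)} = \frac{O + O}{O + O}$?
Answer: $\frac{65533}{2} \approx 32767.0$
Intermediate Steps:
$A{\left(O \right)} = 1$ ($A{\left(O \right)} = \frac{2 O}{2 O} = 2 O \frac{1}{2 O} = 1$)
$n = \frac{65535}{2}$ ($n = - \frac{7}{2} + \frac{109933 - 44391}{2} = - \frac{7}{2} + \frac{1}{2} \cdot 65542 = - \frac{7}{2} + 32771 = \frac{65535}{2} \approx 32768.0$)
$n - A{\left(-685 \right)} = \frac{65535}{2} - 1 = \frac{65533}{2}$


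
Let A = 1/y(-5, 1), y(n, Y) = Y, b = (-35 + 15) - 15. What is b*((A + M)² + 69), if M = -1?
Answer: -2415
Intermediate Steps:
b = -35 (b = -20 - 15 = -35)
A = 1 (A = 1/1 = 1)
b*((A + M)² + 69) = -35*((1 - 1)² + 69) = -35*(0² + 69) = -35*(0 + 69) = -35*69 = -2415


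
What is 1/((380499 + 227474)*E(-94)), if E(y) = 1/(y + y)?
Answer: -188/607973 ≈ -0.00030922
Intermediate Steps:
E(y) = 1/(2*y)
1/((380499 + 227474)*E(-94)) = 1/((380499 + 227474)*(((1/2)/(-94)))) = 1/(607973*(((1/2)*(-1/94)))) = 1/(607973*(-1/188)) = (1/607973)*(-188) = -188/607973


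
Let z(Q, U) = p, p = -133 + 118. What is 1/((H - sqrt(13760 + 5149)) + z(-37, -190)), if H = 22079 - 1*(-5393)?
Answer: 27457/753867940 + 3*sqrt(2101)/753867940 ≈ 3.6604e-5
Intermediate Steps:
H = 27472 (H = 22079 + 5393 = 27472)
p = -15
z(Q, U) = -15
1/((H - sqrt(13760 + 5149)) + z(-37, -190)) = 1/((27472 - sqrt(13760 + 5149)) - 15) = 1/((27472 - sqrt(18909)) - 15) = 1/((27472 - 3*sqrt(2101)) - 15) = 1/(27457 - 3*sqrt(2101))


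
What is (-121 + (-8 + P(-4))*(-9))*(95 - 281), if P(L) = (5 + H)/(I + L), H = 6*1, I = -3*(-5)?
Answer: 10788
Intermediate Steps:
I = 15
H = 6
P(L) = 11/(15 + L) (P(L) = (5 + 6)/(15 + L) = 11/(15 + L))
(-121 + (-8 + P(-4))*(-9))*(95 - 281) = (-121 + (-8 + 11/(15 - 4))*(-9))*(95 - 281) = (-121 + (-8 + 11/11)*(-9))*(-186) = (-121 + (-8 + 11*(1/11))*(-9))*(-186) = (-121 + (-8 + 1)*(-9))*(-186) = (-121 - 7*(-9))*(-186) = (-121 + 63)*(-186) = -58*(-186) = 10788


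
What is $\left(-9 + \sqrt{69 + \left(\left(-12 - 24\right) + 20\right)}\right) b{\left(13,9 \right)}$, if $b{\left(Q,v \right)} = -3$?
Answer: $27 - 3 \sqrt{53} \approx 5.1597$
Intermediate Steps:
$\left(-9 + \sqrt{69 + \left(\left(-12 - 24\right) + 20\right)}\right) b{\left(13,9 \right)} = \left(-9 + \sqrt{69 + \left(\left(-12 - 24\right) + 20\right)}\right) \left(-3\right) = \left(-9 + \sqrt{69 + \left(-36 + 20\right)}\right) \left(-3\right) = \left(-9 + \sqrt{69 - 16}\right) \left(-3\right) = \left(-9 + \sqrt{53}\right) \left(-3\right) = 27 - 3 \sqrt{53}$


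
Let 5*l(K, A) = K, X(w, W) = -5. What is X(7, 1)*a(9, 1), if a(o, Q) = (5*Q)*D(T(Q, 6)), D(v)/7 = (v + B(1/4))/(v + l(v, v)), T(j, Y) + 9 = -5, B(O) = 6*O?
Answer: -3125/24 ≈ -130.21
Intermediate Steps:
l(K, A) = K/5
T(j, Y) = -14 (T(j, Y) = -9 - 5 = -14)
D(v) = 35*(3/2 + v)/(6*v) (D(v) = 7*((v + 6/4)/(v + v/5)) = 7*((v + 6*(¼))/((6*v/5))) = 7*((v + 3/2)*(5/(6*v))) = 7*((3/2 + v)*(5/(6*v))) = 7*(5*(3/2 + v)/(6*v)) = 35*(3/2 + v)/(6*v))
a(o, Q) = 625*Q/24 (a(o, Q) = (5*Q)*((35/12)*(3 + 2*(-14))/(-14)) = (5*Q)*((35/12)*(-1/14)*(3 - 28)) = (5*Q)*((35/12)*(-1/14)*(-25)) = (5*Q)*(125/24) = 625*Q/24)
X(7, 1)*a(9, 1) = -3125/24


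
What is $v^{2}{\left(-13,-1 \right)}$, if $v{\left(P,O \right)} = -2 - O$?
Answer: $1$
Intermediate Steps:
$v^{2}{\left(-13,-1 \right)} = \left(-2 - -1\right)^{2} = \left(-2 + 1\right)^{2} = \left(-1\right)^{2} = 1$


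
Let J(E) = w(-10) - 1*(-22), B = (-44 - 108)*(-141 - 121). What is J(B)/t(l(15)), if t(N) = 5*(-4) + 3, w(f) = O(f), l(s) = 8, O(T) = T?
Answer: -12/17 ≈ -0.70588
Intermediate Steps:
w(f) = f
B = 39824 (B = -152*(-262) = 39824)
t(N) = -17 (t(N) = -20 + 3 = -17)
J(E) = 12 (J(E) = -10 - 1*(-22) = -10 + 22 = 12)
J(B)/t(l(15)) = 12/(-17) = 12*(-1/17) = -12/17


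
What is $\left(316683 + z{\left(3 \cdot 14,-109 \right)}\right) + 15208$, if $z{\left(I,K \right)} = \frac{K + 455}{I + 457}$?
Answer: $\frac{165613955}{499} \approx 3.3189 \cdot 10^{5}$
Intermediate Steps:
$z{\left(I,K \right)} = \frac{455 + K}{457 + I}$
$\left(316683 + z{\left(3 \cdot 14,-109 \right)}\right) + 15208 = \left(316683 + \frac{455 - 109}{457 + 3 \cdot 14}\right) + 15208 = \left(316683 + \frac{1}{457 + 42} \cdot 346\right) + 15208 = \left(316683 + \frac{1}{499} \cdot 346\right) + 15208 = \left(316683 + \frac{346}{499}\right) + 15208 = \frac{158025163}{499} + 15208 = \frac{165613955}{499}$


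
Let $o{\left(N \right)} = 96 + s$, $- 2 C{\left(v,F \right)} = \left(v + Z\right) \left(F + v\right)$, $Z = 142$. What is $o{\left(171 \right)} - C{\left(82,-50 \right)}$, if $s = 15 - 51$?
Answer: $3644$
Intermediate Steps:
$s = -36$ ($s = 15 - 51 = -36$)
$C{\left(v,F \right)} = - \frac{\left(142 + v\right) \left(F + v\right)}{2}$ ($C{\left(v,F \right)} = - \frac{\left(v + 142\right) \left(F + v\right)}{2} = - \frac{\left(142 + v\right) \left(F + v\right)}{2}$)
$o{\left(N \right)} = 60$ ($o{\left(N \right)} = 96 - 36 = 60$)
$o{\left(171 \right)} - C{\left(82,-50 \right)} = 60 - \left(\left(-71\right) \left(-50\right) - 5822 - \frac{82^{2}}{2} - \left(-25\right) 82\right) = 60 - \left(3550 - 5822 - 3362 + 2050\right) = 60 - -3584 = 60 + 3584 = 3644$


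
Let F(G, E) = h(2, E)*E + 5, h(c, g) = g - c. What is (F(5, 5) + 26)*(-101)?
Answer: -4646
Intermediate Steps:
F(G, E) = 5 + E*(-2 + E) (F(G, E) = (E - 1*2)*E + 5 = (E - 2)*E + 5 = (-2 + E)*E + 5 = E*(-2 + E) + 5 = 5 + E*(-2 + E))
(F(5, 5) + 26)*(-101) = ((5 + 5*(-2 + 5)) + 26)*(-101) = ((5 + 5*3) + 26)*(-101) = ((5 + 15) + 26)*(-101) = (20 + 26)*(-101) = 46*(-101) = -4646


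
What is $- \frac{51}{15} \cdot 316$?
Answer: $- \frac{5372}{5} \approx -1074.4$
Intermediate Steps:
$- \frac{51}{15} \cdot 316 = \left(-51\right) \frac{1}{15} \cdot 316 = \left(- \frac{17}{5}\right) 316 = - \frac{5372}{5}$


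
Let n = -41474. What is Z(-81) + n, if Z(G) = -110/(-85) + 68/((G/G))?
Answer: -703880/17 ≈ -41405.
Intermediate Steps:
Z(G) = 1178/17 (Z(G) = -110*(-1/85) + 68/1 = 22/17 + 68*1 = 22/17 + 68 = 1178/17)
Z(-81) + n = 1178/17 - 41474 = -703880/17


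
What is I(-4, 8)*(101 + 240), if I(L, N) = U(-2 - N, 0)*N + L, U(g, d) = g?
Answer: -28644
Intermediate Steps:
I(L, N) = L + N*(-2 - N) (I(L, N) = (-2 - N)*N + L = N*(-2 - N) + L = L + N*(-2 - N))
I(-4, 8)*(101 + 240) = (-4 - 1*8*(2 + 8))*(101 + 240) = (-4 - 1*8*10)*341 = (-4 - 80)*341 = -84*341 = -28644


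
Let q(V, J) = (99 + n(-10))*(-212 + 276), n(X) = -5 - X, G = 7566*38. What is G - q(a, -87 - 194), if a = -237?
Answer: 280852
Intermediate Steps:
G = 287508
q(V, J) = 6656 (q(V, J) = (99 + (-5 - 1*(-10)))*(-212 + 276) = (99 + (-5 + 10))*64 = (99 + 5)*64 = 104*64 = 6656)
G - q(a, -87 - 194) = 287508 - 1*6656 = 287508 - 6656 = 280852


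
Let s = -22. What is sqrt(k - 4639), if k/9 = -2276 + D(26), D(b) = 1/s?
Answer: I*sqrt(12159730)/22 ≈ 158.5*I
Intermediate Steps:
D(b) = -1/22 (D(b) = 1/(-22) = -1/22)
k = -450657/22 (k = 9*(-2276 - 1/22) = 9*(-50073/22) = -450657/22 ≈ -20484.)
sqrt(k - 4639) = sqrt(-450657/22 - 4639) = sqrt(-552715/22) = I*sqrt(12159730)/22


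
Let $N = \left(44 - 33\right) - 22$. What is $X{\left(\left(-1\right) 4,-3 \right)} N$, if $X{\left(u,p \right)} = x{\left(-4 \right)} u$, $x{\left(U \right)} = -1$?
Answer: $-44$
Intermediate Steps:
$N = -11$ ($N = 11 - 22 = -11$)
$X{\left(u,p \right)} = - u$
$X{\left(\left(-1\right) 4,-3 \right)} N = - \left(-1\right) 4 \left(-11\right) = \left(-1\right) \left(-4\right) \left(-11\right) = 4 \left(-11\right) = -44$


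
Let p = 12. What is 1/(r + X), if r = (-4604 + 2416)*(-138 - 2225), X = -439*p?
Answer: 1/5164976 ≈ 1.9361e-7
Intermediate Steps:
X = -5268 (X = -439*12 = -5268)
r = 5170244 (r = -2188*(-2363) = 5170244)
1/(r + X) = 1/(5170244 - 5268) = 1/5164976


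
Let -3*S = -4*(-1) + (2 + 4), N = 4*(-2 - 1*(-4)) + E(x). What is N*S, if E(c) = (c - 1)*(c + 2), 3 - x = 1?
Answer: -40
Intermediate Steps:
x = 2 (x = 3 - 1*1 = 3 - 1 = 2)
E(c) = (-1 + c)*(2 + c)
N = 12 (N = 4*(-2 - 1*(-4)) + (-2 + 2 + 2**2) = 4*(-2 + 4) + (-2 + 2 + 4) = 4*2 + 4 = 8 + 4 = 12)
S = -10/3 (S = -(-4*(-1) + (2 + 4))/3 = -(4 + 6)/3 = -1/3*10 = -10/3 ≈ -3.3333)
N*S = 12*(-10/3) = -40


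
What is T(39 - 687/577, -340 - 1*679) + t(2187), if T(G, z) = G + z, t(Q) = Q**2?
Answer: 2759206966/577 ≈ 4.7820e+6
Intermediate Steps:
T(39 - 687/577, -340 - 1*679) + t(2187) = ((39 - 687/577) + (-340 - 1*679)) + 2187**2 = ((39 - 687/577) + (-340 - 679)) + 4782969 = ((39 - 1*687/577) - 1019) + 4782969 = ((39 - 687/577) - 1019) + 4782969 = (21816/577 - 1019) + 4782969 = -566147/577 + 4782969 = 2759206966/577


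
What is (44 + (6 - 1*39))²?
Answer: 121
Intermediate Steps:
(44 + (6 - 1*39))² = (44 + (6 - 39))² = (44 - 33)² = 11² = 121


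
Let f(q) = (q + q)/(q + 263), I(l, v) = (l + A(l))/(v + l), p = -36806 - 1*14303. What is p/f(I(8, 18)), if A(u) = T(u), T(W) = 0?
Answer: -174946107/8 ≈ -2.1868e+7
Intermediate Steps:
p = -51109 (p = -36806 - 14303 = -51109)
A(u) = 0
I(l, v) = l/(l + v) (I(l, v) = (l + 0)/(v + l) = l/(l + v))
f(q) = 2*q/(263 + q) (f(q) = (2*q)/(263 + q) = 2*q/(263 + q))
p/f(I(8, 18)) = -(174741671/8 + 664417/(8 + 18)) = -51109/(2*(8/26)/(263 + 8/26)) = -51109/(2*(8*(1/26))/(263 + 8*(1/26))) = -51109/(2*(4/13)/(263 + 4/13)) = -51109/(2*(4/13)/(3423/13)) = -51109/(2*(4/13)*(13/3423)) = -51109/8/3423 = -51109*3423/8 = -174946107/8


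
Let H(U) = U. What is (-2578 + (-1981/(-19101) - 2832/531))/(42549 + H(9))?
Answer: -16447423/270966786 ≈ -0.060699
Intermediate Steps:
(-2578 + (-1981/(-19101) - 2832/531))/(42549 + H(9)) = (-2578 + (-1981/(-19101) - 2832/531))/(42549 + 9) = (-2578 + (-1981*(-1/19101) - 2832*1/531))/42558 = (-2578 + (1981/19101 - 16/3))*(1/42558) = (-2578 - 33297/6367)*(1/42558) = -16447423/6367*1/42558 = -16447423/270966786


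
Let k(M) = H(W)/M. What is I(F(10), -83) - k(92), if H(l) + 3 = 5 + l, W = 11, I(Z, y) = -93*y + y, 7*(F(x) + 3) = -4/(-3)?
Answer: 702499/92 ≈ 7635.9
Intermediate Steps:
F(x) = -59/21 (F(x) = -3 + (-4/(-3))/7 = -3 + (-4*(-1/3))/7 = -3 + (1/7)*(4/3) = -3 + 4/21 = -59/21)
I(Z, y) = -92*y
H(l) = 2 + l (H(l) = -3 + (5 + l) = 2 + l)
k(M) = 13/M (k(M) = (2 + 11)/M = 13/M)
I(F(10), -83) - k(92) = -92*(-83) - 13/92 = 7636 - 13/92 = 702499/92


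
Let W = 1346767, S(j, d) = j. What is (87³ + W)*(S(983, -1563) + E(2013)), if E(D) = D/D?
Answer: 1973185680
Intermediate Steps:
E(D) = 1
(87³ + W)*(S(983, -1563) + E(2013)) = (87³ + 1346767)*(983 + 1) = (658503 + 1346767)*984 = 2005270*984 = 1973185680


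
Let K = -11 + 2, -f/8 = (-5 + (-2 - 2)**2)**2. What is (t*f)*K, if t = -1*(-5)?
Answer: 43560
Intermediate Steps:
t = 5
f = -968 (f = -8*(-5 + (-2 - 2)**2)**2 = -8*(-5 + (-4)**2)**2 = -8*(-5 + 16)**2 = -8*11**2 = -8*121 = -968)
K = -9
(t*f)*K = (5*(-968))*(-9) = -4840*(-9) = 43560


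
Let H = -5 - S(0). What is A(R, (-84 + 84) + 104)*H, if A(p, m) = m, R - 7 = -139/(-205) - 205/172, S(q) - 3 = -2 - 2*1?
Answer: -416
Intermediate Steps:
S(q) = -1 (S(q) = 3 + (-2 - 2*1) = 3 + (-2 - 2) = 3 - 4 = -1)
R = 228703/35260 (R = 7 + (-139/(-205) - 205/172) = 7 + (-139*(-1/205) - 205*1/172) = 7 + (139/205 - 205/172) = 7 - 18117/35260 = 228703/35260 ≈ 6.4862)
H = -4 (H = -5 - 1*(-1) = -5 + 1 = -4)
A(R, (-84 + 84) + 104)*H = ((-84 + 84) + 104)*(-4) = (0 + 104)*(-4) = 104*(-4) = -416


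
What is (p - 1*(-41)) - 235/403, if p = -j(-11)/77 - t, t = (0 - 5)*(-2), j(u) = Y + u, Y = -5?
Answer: 950314/31031 ≈ 30.625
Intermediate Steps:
j(u) = -5 + u
t = 10 (t = -5*(-2) = 10)
p = -754/77 (p = -(-5 - 11)/77 - 1*10 = -(-16)/77 - 10 = -1*(-16/77) - 10 = 16/77 - 10 = -754/77 ≈ -9.7922)
(p - 1*(-41)) - 235/403 = (-754/77 - 1*(-41)) - 235/403 = (-754/77 + 41) - 235*1/403 = 2403/77 - 235/403 = 950314/31031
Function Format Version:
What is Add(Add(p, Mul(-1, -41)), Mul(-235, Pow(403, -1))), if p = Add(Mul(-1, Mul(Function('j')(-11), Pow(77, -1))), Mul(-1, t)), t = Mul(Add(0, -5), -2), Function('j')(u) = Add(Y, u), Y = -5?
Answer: Rational(950314, 31031) ≈ 30.625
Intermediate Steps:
Function('j')(u) = Add(-5, u)
t = 10 (t = Mul(-5, -2) = 10)
p = Rational(-754, 77) (p = Add(Mul(-1, Mul(Add(-5, -11), Pow(77, -1))), Mul(-1, 10)) = Add(Mul(-1, Mul(-16, Rational(1, 77))), -10) = Add(Mul(-1, Rational(-16, 77)), -10) = Add(Rational(16, 77), -10) = Rational(-754, 77) ≈ -9.7922)
Add(Add(p, Mul(-1, -41)), Mul(-235, Pow(403, -1))) = Add(Add(Rational(-754, 77), Mul(-1, -41)), Mul(-235, Pow(403, -1))) = Add(Add(Rational(-754, 77), 41), Mul(-235, Rational(1, 403))) = Add(Rational(2403, 77), Rational(-235, 403)) = Rational(950314, 31031)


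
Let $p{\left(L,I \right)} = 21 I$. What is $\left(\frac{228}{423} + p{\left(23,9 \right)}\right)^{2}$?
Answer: $\frac{714225625}{19881} \approx 35925.0$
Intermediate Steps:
$\left(\frac{228}{423} + p{\left(23,9 \right)}\right)^{2} = \left(\frac{228}{423} + 21 \cdot 9\right)^{2} = \left(228 \cdot \frac{1}{423} + 189\right)^{2} = \left(\frac{76}{141} + 189\right)^{2} = \left(\frac{26725}{141}\right)^{2} = \frac{714225625}{19881}$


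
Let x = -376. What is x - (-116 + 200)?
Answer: -460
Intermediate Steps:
x - (-116 + 200) = -376 - (-116 + 200) = -376 - 1*84 = -376 - 84 = -460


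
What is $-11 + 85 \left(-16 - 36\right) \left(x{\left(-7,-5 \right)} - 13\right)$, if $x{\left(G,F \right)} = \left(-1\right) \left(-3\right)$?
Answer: $44189$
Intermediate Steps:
$x{\left(G,F \right)} = 3$
$-11 + 85 \left(-16 - 36\right) \left(x{\left(-7,-5 \right)} - 13\right) = -11 + 85 \left(-16 - 36\right) \left(3 - 13\right) = -11 + 85 \left(\left(-52\right) \left(-10\right)\right) = -11 + 85 \cdot 520 = -11 + 44200 = 44189$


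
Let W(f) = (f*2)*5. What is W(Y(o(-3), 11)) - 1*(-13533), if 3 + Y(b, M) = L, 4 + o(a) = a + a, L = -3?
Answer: 13473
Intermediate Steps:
o(a) = -4 + 2*a (o(a) = -4 + (a + a) = -4 + 2*a)
Y(b, M) = -6 (Y(b, M) = -3 - 3 = -6)
W(f) = 10*f (W(f) = (2*f)*5 = 10*f)
W(Y(o(-3), 11)) - 1*(-13533) = 10*(-6) - 1*(-13533) = -60 + 13533 = 13473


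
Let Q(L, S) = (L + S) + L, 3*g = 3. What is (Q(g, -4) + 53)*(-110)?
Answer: -5610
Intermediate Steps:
g = 1 (g = (1/3)*3 = 1)
Q(L, S) = S + 2*L
(Q(g, -4) + 53)*(-110) = ((-4 + 2*1) + 53)*(-110) = ((-4 + 2) + 53)*(-110) = (-2 + 53)*(-110) = 51*(-110) = -5610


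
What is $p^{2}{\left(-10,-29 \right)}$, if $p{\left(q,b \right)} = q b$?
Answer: $84100$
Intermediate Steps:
$p{\left(q,b \right)} = b q$
$p^{2}{\left(-10,-29 \right)} = \left(\left(-29\right) \left(-10\right)\right)^{2} = 290^{2} = 84100$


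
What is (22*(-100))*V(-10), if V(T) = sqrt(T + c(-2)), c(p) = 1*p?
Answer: -4400*I*sqrt(3) ≈ -7621.0*I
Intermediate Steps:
c(p) = p
V(T) = sqrt(-2 + T) (V(T) = sqrt(T - 2) = sqrt(-2 + T))
(22*(-100))*V(-10) = (22*(-100))*sqrt(-2 - 10) = -4400*I*sqrt(3)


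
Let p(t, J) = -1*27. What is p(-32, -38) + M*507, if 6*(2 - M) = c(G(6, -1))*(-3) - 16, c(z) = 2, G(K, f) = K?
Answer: 2846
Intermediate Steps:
p(t, J) = -27
M = 17/3 (M = 2 - (2*(-3) - 16)/6 = 2 - (-6 - 16)/6 = 2 - ⅙*(-22) = 2 + 11/3 = 17/3 ≈ 5.6667)
p(-32, -38) + M*507 = -27 + (17/3)*507 = -27 + 2873 = 2846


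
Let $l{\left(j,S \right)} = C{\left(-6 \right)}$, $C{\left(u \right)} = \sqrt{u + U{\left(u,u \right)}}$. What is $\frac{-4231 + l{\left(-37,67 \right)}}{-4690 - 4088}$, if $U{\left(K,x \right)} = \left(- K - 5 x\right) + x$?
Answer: $\frac{4231}{8778} - \frac{\sqrt{6}}{4389} \approx 0.48144$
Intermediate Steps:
$U{\left(K,x \right)} = - K - 4 x$
$C{\left(u \right)} = 2 \sqrt{- u}$ ($C{\left(u \right)} = \sqrt{u - 5 u} = \sqrt{- 4 u} = 2 \sqrt{- u}$)
$l{\left(j,S \right)} = 2 \sqrt{6}$ ($l{\left(j,S \right)} = 2 \sqrt{\left(-1\right) \left(-6\right)} = 2 \sqrt{6}$)
$\frac{-4231 + l{\left(-37,67 \right)}}{-4690 - 4088} = \frac{-4231 + 2 \sqrt{6}}{-4690 - 4088} = \frac{-4231 + 2 \sqrt{6}}{-8778} = \left(-4231 + 2 \sqrt{6}\right) \left(- \frac{1}{8778}\right) = \frac{4231}{8778} - \frac{\sqrt{6}}{4389}$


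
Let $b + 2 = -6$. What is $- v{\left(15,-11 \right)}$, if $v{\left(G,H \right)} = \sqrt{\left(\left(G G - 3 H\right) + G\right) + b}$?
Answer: $- \sqrt{265} \approx -16.279$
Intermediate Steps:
$b = -8$ ($b = -2 - 6 = -8$)
$v{\left(G,H \right)} = \sqrt{-8 + G + G^{2} - 3 H}$ ($v{\left(G,H \right)} = \sqrt{\left(\left(G G - 3 H\right) + G\right) - 8} = \sqrt{\left(\left(G^{2} - 3 H\right) + G\right) - 8} = \sqrt{\left(G + G^{2} - 3 H\right) - 8} = \sqrt{-8 + G + G^{2} - 3 H}$)
$- v{\left(15,-11 \right)} = - \sqrt{-8 + 15 + 15^{2} - -33} = - \sqrt{-8 + 15 + 225 + 33} = - \sqrt{265}$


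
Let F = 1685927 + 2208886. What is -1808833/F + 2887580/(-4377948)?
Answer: -122856159854/109303133229 ≈ -1.1240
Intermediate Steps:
F = 3894813
-1808833/F + 2887580/(-4377948) = -1808833/3894813 + 2887580/(-4377948) = -1808833*1/3894813 + 2887580*(-1/4377948) = -139141/299601 - 721895/1094487 = -122856159854/109303133229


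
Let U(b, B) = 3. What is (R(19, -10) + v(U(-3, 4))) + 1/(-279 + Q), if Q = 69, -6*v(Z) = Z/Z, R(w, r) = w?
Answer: 659/35 ≈ 18.829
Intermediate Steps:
v(Z) = -1/6 (v(Z) = -Z/(6*Z) = -1/6*1 = -1/6)
(R(19, -10) + v(U(-3, 4))) + 1/(-279 + Q) = (19 - 1/6) + 1/(-279 + 69) = 113/6 + 1/(-210) = 113/6 - 1/210 = 659/35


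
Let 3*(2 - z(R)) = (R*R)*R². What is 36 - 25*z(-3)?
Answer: 661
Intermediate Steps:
z(R) = 2 - R⁴/3 (z(R) = 2 - R*R*R²/3 = 2 - R²*R²/3 = 2 - R⁴/3)
36 - 25*z(-3) = 36 - 25*(2 - ⅓*(-3)⁴) = 36 - 25*(2 - ⅓*81) = 36 - 25*(2 - 27) = 36 - 25*(-25) = 36 + 625 = 661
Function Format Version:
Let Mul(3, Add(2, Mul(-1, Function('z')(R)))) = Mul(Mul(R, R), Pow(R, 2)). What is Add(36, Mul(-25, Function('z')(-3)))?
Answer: 661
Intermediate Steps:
Function('z')(R) = Add(2, Mul(Rational(-1, 3), Pow(R, 4))) (Function('z')(R) = Add(2, Mul(Rational(-1, 3), Mul(Mul(R, R), Pow(R, 2)))) = Add(2, Mul(Rational(-1, 3), Mul(Pow(R, 2), Pow(R, 2)))) = Add(2, Mul(Rational(-1, 3), Pow(R, 4))))
Add(36, Mul(-25, Function('z')(-3))) = Add(36, Mul(-25, Add(2, Mul(Rational(-1, 3), Pow(-3, 4))))) = Add(36, Mul(-25, Add(2, Mul(Rational(-1, 3), 81)))) = Add(36, Mul(-25, Add(2, -27))) = Add(36, Mul(-25, -25)) = Add(36, 625) = 661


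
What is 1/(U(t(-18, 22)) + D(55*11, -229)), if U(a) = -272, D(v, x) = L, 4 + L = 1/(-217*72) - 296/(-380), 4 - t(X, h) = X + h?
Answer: -1484280/408505199 ≈ -0.0036334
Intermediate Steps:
t(X, h) = 4 - X - h (t(X, h) = 4 - (X + h) = 4 + (-X - h) = 4 - X - h)
L = -4781039/1484280 (L = -4 + (1/(-217*72) - 296/(-380)) = -4 + (-1/217*1/72 - 296*(-1/380)) = -4 + (-1/15624 + 74/95) = -4 + 1156081/1484280 = -4781039/1484280 ≈ -3.2211)
D(v, x) = -4781039/1484280
1/(U(t(-18, 22)) + D(55*11, -229)) = 1/(-272 - 4781039/1484280) = 1/(-408505199/1484280) = -1484280/408505199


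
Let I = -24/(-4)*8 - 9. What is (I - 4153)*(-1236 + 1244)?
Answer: -32912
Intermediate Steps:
I = 39 (I = -24*(-1/4)*8 - 9 = 6*8 - 9 = 48 - 9 = 39)
(I - 4153)*(-1236 + 1244) = (39 - 4153)*(-1236 + 1244) = -4114*8 = -32912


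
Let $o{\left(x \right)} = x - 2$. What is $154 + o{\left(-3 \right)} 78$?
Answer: $-236$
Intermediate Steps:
$o{\left(x \right)} = -2 + x$
$154 + o{\left(-3 \right)} 78 = 154 + \left(-2 - 3\right) 78 = 154 - 390 = -236$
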